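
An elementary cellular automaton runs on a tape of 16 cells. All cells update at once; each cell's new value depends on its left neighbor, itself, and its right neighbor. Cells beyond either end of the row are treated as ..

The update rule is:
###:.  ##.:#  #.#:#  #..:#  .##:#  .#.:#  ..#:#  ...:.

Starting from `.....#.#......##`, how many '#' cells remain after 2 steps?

7

....#####....###
...##...##..##.#
count of #: 7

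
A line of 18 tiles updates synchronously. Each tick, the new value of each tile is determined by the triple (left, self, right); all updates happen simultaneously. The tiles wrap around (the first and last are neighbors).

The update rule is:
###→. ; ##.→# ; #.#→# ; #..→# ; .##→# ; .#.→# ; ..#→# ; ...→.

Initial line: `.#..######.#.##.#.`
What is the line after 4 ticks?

..##......##......

tick 1: #####....#########
tick 2: ....##..##........
tick 3: ...########.......
tick 4: ..##......##......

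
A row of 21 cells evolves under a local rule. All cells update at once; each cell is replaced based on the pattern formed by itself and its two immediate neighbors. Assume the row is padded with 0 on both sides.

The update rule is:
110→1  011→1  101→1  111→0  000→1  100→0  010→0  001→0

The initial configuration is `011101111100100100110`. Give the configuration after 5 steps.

step 1: 010111000100000000110
step 2: 001101010001111110110
step 3: 101110100101000011110
step 4: 011011000010011010010
step 5: 011111011000011100000

011111011000011100000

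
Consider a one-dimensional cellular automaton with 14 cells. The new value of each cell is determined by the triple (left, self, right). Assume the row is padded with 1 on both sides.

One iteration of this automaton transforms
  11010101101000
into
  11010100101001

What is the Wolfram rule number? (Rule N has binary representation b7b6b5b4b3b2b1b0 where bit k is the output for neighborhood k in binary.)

position 0: 111 → 1  (bit 7 = 1)
position 1: 110 → 1  (bit 6 = 1)
position 2: 101 → 0  (bit 5 = 0)
position 11: 100 → 0  (bit 4 = 0)
position 7: 011 → 0  (bit 3 = 0)
position 3: 010 → 1  (bit 2 = 1)
position 13: 001 → 1  (bit 1 = 1)
position 12: 000 → 0  (bit 0 = 0)
bits b7..b0 = 11000110 = 198

198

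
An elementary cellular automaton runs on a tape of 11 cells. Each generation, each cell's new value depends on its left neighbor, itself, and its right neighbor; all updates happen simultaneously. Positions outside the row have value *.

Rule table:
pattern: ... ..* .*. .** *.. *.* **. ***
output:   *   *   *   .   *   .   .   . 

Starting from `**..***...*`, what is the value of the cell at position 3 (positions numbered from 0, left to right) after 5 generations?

*

generation 1: ..**...***.
generation 2: **..***....
generation 3: ..**...****
generation 4: **..***....  (repeats generation 2; period 2)
generation 5: ..**...****
position 3 holds *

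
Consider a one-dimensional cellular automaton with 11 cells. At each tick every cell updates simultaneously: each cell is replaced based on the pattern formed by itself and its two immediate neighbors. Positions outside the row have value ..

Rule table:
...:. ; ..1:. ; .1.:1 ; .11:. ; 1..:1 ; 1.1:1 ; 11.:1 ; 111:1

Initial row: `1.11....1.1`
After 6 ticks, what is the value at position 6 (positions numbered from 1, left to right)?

1

tick 1: 11.11...111
tick 2: .11.11...11
tick 3: ..11.11...1
tick 4: ...11.11..1
tick 5: ....11.11.1
tick 6: .....11.111
position 6 holds 1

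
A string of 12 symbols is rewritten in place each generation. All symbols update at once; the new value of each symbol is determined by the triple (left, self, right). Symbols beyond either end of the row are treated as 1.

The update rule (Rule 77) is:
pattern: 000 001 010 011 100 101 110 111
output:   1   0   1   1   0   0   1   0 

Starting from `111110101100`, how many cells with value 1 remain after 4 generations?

6

generation 1: 000010101100
generation 2: 011010101100
generation 3: 011010101100  (fixed point — unchanged through generation 4)
count of 1: 6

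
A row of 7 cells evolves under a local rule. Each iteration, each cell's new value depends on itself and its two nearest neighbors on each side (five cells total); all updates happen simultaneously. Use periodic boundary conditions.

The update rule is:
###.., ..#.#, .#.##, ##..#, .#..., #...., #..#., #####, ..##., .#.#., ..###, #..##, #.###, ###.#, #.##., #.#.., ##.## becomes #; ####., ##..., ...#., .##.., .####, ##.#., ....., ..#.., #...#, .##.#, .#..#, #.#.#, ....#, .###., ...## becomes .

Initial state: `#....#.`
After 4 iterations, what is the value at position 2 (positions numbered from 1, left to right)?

###..##
#.####.
.##..#.
##.##..
position 2 holds #

#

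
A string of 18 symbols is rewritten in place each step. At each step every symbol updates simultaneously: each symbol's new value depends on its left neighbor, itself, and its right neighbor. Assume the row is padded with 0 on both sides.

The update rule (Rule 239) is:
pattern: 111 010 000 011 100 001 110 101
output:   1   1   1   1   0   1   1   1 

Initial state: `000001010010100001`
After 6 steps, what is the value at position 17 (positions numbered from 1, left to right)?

111111110111101111
111111111111111111
111111111111111111  (fixed point — unchanged through step 6)
position 17 holds 1

1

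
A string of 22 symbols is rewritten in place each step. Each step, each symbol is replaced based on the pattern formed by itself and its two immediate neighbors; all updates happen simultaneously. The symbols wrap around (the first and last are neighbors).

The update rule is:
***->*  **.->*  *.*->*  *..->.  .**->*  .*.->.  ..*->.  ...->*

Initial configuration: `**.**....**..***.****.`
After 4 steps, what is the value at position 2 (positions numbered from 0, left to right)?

*

*****.**.**..*********
***********..*********
***********..*********  (fixed point — unchanged through step 4)
position 2 holds *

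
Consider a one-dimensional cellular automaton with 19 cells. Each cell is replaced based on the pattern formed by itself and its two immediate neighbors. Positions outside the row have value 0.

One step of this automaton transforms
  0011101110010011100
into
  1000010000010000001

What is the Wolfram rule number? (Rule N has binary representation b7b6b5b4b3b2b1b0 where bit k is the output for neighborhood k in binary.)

37

position 3: 111 → 0  (bit 7 = 0)
position 4: 110 → 0  (bit 6 = 0)
position 5: 101 → 1  (bit 5 = 1)
position 9: 100 → 0  (bit 4 = 0)
position 2: 011 → 0  (bit 3 = 0)
position 11: 010 → 1  (bit 2 = 1)
position 1: 001 → 0  (bit 1 = 0)
position 0: 000 → 1  (bit 0 = 1)
bits b7..b0 = 00100101 = 37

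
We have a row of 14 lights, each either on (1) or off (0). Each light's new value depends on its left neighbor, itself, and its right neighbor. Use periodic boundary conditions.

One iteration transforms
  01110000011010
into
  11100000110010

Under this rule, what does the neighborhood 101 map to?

0

At position 11 the neighborhood is 101; the next row has 0 there.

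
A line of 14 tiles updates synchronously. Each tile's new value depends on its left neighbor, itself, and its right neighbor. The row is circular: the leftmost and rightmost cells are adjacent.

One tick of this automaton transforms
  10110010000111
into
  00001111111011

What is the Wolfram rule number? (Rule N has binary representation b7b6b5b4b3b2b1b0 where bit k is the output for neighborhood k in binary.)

151

position 12: 111 → 1  (bit 7 = 1)
position 0: 110 → 0  (bit 6 = 0)
position 1: 101 → 0  (bit 5 = 0)
position 4: 100 → 1  (bit 4 = 1)
position 2: 011 → 0  (bit 3 = 0)
position 6: 010 → 1  (bit 2 = 1)
position 5: 001 → 1  (bit 1 = 1)
position 8: 000 → 1  (bit 0 = 1)
bits b7..b0 = 10010111 = 151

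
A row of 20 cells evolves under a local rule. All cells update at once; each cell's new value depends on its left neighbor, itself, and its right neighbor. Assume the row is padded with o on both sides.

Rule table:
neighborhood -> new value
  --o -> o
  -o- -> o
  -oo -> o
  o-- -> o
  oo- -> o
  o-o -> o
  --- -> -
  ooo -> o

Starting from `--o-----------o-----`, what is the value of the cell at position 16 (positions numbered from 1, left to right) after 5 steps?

oooo---------ooo---o
ooooo-------ooooo-oo
oooooo-----ooooooooo
ooooooo---oooooooooo
oooooooo-ooooooooooo
position 16 holds o

o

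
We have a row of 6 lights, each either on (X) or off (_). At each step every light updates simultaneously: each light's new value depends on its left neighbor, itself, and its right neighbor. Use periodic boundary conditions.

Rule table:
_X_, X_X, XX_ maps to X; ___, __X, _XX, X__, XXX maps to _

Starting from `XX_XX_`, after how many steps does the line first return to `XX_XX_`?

_XX_XX
X_XX_X
XX_XX_

3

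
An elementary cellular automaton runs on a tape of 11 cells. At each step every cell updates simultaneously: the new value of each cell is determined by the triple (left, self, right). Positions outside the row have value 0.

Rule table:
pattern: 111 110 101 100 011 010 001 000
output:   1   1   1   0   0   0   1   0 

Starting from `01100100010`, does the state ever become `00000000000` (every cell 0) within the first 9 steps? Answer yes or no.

10101000100
01010001000
10100010000
01000100000
10001000000
00010000000
00100000000
01000000000
10000000000
step 9 is 10000000000, still not uniform 0

no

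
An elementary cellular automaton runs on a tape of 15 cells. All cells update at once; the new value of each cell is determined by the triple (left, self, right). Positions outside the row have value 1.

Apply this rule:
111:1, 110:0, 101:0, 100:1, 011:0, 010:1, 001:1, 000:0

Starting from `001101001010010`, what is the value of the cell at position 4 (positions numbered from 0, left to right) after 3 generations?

110001111011110
101010110001100
001010001010011
position 4 holds 1

1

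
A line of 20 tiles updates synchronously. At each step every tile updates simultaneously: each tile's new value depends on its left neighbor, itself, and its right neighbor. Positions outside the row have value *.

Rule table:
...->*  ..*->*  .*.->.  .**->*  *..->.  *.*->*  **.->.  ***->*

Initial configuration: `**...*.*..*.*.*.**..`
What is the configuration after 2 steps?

..**.*..*.*.*.**..**

*..**.*..*.*.*.**..*
..**.*..*.*.*.**..**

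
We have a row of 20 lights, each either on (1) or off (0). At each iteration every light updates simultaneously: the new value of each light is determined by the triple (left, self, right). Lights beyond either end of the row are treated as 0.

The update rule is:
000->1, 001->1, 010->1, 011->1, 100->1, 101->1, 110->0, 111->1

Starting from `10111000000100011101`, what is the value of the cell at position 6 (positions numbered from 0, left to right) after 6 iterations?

1

11110111111111111011
11101111111111110110
11011111111111101101
10111111111111011011
11111111111110110110
11111111111101101101
position 6 holds 1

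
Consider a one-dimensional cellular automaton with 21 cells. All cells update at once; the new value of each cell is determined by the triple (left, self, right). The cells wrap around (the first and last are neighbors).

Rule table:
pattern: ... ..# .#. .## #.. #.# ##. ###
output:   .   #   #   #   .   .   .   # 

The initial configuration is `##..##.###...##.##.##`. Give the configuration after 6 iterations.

..##...##..##..##..##

#..##..##...##..#..##
..##..##...##..##.###
.##..##...##..##..##.
##..##...##..##..##..
#..##...##..##..##..#
..##...##..##..##..##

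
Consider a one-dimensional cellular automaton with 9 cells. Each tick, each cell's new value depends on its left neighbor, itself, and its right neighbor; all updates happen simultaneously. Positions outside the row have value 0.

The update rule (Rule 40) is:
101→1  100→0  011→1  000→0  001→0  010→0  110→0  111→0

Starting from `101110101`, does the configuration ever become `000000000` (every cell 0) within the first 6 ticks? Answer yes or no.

yes

tick 1: 011001010
tick 2: 010000100
tick 3: 000000000
all cells are 0 at tick 3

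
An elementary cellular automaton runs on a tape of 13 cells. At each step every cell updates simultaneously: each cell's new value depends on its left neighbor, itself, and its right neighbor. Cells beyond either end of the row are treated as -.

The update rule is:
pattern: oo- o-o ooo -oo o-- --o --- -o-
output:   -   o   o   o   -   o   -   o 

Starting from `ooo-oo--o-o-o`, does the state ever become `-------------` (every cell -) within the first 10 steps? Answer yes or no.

step 1: oo-oo--oooooo
step 2: o-oo--oooooo-
step 3: ooo--oooooo--
step 4: oo--oooooo---
step 5: o--oooooo----
step 6: o-oooooo-----
step 7: ooooooo------
step 8: oooooo-------
step 9: ooooo--------
step 10: oooo---------
step 10 is oooo---------, still not uniform -

no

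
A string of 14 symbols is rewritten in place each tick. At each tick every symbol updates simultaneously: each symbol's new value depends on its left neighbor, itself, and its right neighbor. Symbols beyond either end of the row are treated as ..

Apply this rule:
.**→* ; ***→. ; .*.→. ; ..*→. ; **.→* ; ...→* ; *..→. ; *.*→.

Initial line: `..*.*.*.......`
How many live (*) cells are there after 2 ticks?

tick 1: *.......******
tick 2: ..*****.*....*
count of *: 7

7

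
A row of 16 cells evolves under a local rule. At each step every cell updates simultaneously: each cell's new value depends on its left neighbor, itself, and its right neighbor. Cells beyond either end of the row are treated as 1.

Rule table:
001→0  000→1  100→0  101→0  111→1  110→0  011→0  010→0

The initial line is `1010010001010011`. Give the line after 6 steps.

0000000100000001
0111110001111100
0011100100111000
0001000000010010
0100011111000000
0001001110011110

0001001110011110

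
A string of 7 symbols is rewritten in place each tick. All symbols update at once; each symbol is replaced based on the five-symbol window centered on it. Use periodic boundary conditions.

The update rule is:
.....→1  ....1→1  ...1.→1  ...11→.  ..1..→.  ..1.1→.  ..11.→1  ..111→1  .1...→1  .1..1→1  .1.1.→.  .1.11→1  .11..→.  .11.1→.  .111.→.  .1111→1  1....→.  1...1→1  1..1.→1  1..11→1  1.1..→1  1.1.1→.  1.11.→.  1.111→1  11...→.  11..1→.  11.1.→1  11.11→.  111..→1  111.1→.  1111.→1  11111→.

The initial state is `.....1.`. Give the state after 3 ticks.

tick 1: .1111.1
tick 2: 1111.1.
tick 3: 111.1.1

111.1.1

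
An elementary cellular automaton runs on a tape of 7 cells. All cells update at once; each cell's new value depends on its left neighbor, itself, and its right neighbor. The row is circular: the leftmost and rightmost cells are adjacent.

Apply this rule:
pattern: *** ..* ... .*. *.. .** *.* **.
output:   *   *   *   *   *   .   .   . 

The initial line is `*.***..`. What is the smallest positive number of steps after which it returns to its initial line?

step 1: *..*.**
step 2: .***..*
step 3: ..*.***
step 4: ***..*.
step 5: .*.***.
step 6: **..*.*
step 7: *.***..

7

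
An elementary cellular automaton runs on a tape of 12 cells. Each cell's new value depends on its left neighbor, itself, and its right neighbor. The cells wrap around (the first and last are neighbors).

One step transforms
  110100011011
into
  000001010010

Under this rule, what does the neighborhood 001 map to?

0

At position 6 the neighborhood is 001; the next row has 0 there.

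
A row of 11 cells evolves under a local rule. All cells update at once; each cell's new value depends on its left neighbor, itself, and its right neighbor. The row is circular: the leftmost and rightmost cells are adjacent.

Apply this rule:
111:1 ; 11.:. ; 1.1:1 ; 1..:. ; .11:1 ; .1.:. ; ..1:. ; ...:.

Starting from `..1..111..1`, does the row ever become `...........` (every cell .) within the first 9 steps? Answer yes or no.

yes

.....11....
.....1.....
...........
all cells are . at step 3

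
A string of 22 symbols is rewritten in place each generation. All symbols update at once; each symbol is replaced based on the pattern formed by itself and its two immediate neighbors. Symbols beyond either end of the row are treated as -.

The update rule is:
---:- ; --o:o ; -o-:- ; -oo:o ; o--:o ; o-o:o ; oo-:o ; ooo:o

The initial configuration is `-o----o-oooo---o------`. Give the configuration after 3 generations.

o-ooooooooooooo-o-o---

o-o--o-oooooo-o-o-----
-o-oo-oooooooo-o-o----
o-ooooooooooooo-o-o---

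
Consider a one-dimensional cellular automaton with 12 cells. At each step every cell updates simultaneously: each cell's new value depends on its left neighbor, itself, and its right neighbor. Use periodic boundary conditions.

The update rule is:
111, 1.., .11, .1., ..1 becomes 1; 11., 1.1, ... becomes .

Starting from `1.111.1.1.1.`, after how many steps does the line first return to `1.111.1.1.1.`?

1.11..1.1.1.
1.1.111.1.1.
1.1.11..1.1.
1.1.1.111.1.
1.1.1.11..1.
1.1.1.1.111.
1.1.1.1.11..
1.1.1.1.1.11
..1.1.1.1.11
111.1.1.1.1.
11..1.1.1.1.
1.111.1.1.1.

12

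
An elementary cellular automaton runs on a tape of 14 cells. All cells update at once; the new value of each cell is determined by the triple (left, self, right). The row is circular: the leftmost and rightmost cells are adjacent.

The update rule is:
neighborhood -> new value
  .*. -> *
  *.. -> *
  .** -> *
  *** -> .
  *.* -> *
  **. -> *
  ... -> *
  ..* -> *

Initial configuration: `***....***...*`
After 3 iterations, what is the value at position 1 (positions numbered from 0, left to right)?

.

..******.*****
***....***...*  (repeats iteration 0; period 2)
iteration 3: ..******.*****
position 1 holds .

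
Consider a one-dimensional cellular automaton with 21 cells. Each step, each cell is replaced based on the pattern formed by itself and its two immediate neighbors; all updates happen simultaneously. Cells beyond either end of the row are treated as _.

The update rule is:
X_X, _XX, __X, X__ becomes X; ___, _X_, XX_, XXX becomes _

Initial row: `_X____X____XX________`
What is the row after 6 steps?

step 1: X_X__X_X__XX_X_______
step 2: _X_XX_X_XXX_X_X______
step 3: X_XX_X_XX__X_X_X_____
step 4: _XX_X_XX_XX_X_X_X____
step 5: XX_X_XX_XX_X_X_X_X___
step 6: X_X_XX_XX_X_X_X_X_X__

X_X_XX_XX_X_X_X_X_X__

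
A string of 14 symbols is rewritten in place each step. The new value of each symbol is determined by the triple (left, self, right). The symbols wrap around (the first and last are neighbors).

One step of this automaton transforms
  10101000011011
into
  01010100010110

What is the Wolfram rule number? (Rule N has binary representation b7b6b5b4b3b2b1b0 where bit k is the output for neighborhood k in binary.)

56

position 13: 111 → 0  (bit 7 = 0)
position 0: 110 → 0  (bit 6 = 0)
position 1: 101 → 1  (bit 5 = 1)
position 5: 100 → 1  (bit 4 = 1)
position 9: 011 → 1  (bit 3 = 1)
position 2: 010 → 0  (bit 2 = 0)
position 8: 001 → 0  (bit 1 = 0)
position 6: 000 → 0  (bit 0 = 0)
bits b7..b0 = 00111000 = 56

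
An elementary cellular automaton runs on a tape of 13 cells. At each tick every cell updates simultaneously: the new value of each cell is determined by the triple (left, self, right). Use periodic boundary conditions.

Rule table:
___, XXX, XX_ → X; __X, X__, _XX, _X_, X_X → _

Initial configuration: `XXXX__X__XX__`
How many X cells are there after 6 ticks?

3

_XXX______X__
__XX_XXXX___X
___X__XXX_X__
XX_____XX___X
XX_XXX__X_X__
_X__XX_______
count of X: 3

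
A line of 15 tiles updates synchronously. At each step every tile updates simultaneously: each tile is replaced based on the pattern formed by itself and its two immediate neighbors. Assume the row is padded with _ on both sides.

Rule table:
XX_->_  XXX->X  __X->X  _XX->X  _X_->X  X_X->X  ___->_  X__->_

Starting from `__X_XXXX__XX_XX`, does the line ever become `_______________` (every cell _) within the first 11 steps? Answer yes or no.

no

_XXXXXX__XX_XX_
XXXXXX__XX_XX__
XXXXX__XX_XX___
XXXX__XX_XX____
XXX__XX_XX_____
XX__XX_XX______
X__XX_XX_______
X_XX_XX________
XXX_XX_________
XX_XX__________
X_XX___________
step 11 is X_XX___________, still not uniform _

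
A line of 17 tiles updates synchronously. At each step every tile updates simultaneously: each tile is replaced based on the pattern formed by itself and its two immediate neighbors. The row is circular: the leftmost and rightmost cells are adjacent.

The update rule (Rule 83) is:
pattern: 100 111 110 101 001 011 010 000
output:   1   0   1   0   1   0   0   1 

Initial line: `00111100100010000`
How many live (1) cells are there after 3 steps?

11000111011101111
01111001000100000
10001110111011111
count of 1: 12

12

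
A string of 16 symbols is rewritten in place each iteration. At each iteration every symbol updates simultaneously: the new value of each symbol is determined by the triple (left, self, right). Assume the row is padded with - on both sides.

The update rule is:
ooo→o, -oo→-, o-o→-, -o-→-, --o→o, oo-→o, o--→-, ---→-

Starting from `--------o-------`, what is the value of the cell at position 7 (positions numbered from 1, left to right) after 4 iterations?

-

-------o--------
------o---------
-----o----------
----o-----------
position 7 holds -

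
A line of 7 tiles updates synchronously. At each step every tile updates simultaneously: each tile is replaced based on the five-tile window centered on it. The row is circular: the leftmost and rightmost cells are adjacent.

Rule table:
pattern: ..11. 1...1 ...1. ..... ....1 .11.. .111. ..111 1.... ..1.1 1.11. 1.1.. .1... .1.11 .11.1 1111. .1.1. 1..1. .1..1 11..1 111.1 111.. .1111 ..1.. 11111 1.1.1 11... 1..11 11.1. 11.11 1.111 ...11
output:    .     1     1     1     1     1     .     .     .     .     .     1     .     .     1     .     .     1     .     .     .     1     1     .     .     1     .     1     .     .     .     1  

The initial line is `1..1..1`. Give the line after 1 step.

1.1..1.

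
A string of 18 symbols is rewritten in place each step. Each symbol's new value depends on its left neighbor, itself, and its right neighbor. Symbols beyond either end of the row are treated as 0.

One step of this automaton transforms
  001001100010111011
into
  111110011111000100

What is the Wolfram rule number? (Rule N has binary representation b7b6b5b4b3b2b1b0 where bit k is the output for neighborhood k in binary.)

55

position 13: 111 → 0  (bit 7 = 0)
position 6: 110 → 0  (bit 6 = 0)
position 11: 101 → 1  (bit 5 = 1)
position 3: 100 → 1  (bit 4 = 1)
position 5: 011 → 0  (bit 3 = 0)
position 2: 010 → 1  (bit 2 = 1)
position 1: 001 → 1  (bit 1 = 1)
position 0: 000 → 1  (bit 0 = 1)
bits b7..b0 = 00110111 = 55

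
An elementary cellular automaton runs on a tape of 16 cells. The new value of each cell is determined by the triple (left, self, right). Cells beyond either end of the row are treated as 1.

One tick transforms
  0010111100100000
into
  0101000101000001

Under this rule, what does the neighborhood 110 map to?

1

At position 7 the neighborhood is 110; the next row has 1 there.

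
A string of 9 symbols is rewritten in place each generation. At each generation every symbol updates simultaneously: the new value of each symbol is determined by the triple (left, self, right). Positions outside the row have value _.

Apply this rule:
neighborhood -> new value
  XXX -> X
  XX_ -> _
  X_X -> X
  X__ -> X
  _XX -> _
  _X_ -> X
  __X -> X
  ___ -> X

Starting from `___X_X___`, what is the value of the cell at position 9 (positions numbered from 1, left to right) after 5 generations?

_

XXXXXXXXX
_XXXXXXX_
X_XXXXX_X
XX_XXX_XX
__X_X_X__
position 9 holds _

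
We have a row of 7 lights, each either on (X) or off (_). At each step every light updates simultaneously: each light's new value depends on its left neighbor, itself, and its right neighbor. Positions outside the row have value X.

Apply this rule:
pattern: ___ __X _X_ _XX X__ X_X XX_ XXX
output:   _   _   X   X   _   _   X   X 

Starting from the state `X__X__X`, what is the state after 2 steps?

X__X__X

step 1: X__X__X  (fixed point — unchanged through step 2)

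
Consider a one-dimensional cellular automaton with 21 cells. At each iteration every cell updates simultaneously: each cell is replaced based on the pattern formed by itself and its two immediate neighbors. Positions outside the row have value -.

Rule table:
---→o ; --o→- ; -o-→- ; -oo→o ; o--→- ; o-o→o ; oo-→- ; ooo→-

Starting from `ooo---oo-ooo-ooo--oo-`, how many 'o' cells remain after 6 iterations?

5

o---o-o-oo--oo----o--
--o--o-oo---o--oo---o
o-----oo--o----o--o--
--ooo-o-----oo------o
o-o--o--ooo-o--oooo--
-o------o--o---o----o
count of o: 5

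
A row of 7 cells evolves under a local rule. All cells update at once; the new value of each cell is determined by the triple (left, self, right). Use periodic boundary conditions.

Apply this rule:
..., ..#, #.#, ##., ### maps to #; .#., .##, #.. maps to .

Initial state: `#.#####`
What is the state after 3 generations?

##.####
###.###
####.##

####.##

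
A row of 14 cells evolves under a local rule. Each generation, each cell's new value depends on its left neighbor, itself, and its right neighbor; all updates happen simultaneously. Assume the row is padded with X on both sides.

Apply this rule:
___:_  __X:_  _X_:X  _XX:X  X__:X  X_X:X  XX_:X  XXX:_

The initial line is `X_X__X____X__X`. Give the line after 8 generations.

generation 1: XXXX_XX___XX_X
generation 2: ___XXXXX__XXXX
generation 3: X__X___XX_X___
generation 4: XX_XX__XXXXX__
generation 5: _XXXXX_X___XX_
generation 6: XX___XXXX__XXX
generation 7: _XX__X__XX_X__
generation 8: XXXX_XX_XXXXX_

XXXX_XX_XXXXX_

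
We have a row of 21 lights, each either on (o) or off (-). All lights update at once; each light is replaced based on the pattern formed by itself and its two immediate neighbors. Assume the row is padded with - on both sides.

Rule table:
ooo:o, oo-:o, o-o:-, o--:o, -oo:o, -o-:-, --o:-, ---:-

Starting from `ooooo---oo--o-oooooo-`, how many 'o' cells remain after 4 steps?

19

oooooo--ooo---ooooooo
ooooooo-oooo--ooooooo
ooooooo-ooooo-ooooooo
ooooooo-ooooo-ooooooo
count of o: 19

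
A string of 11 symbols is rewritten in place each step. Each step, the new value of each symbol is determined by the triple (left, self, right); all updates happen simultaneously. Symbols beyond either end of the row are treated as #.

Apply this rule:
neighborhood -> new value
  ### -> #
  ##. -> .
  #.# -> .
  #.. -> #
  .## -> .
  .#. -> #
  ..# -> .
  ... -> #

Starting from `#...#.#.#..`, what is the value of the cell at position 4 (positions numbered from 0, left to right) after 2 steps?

#

.##.#.#.##.
....#.#....
position 4 holds #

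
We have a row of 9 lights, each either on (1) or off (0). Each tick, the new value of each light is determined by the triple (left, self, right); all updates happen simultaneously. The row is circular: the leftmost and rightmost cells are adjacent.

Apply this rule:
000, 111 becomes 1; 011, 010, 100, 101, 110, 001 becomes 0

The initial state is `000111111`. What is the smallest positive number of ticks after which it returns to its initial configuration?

6

tick 1: 010011110
tick 2: 000001100
tick 3: 111100001
tick 4: 111001100
tick 5: 010000000
tick 6: 000111111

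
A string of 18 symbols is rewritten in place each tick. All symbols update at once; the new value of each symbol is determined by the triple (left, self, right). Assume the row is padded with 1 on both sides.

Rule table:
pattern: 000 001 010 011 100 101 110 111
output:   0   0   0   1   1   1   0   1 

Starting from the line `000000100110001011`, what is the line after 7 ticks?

101010100000111111

100000010101000111
010000001010100111
101000000101010111
010100000010101111
101010000001011111
010101000000111111
101010100000111111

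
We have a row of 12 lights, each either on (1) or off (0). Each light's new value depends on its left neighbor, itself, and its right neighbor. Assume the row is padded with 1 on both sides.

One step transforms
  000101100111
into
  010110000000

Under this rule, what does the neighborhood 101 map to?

At position 4 the neighborhood is 101; the next row has 1 there.

1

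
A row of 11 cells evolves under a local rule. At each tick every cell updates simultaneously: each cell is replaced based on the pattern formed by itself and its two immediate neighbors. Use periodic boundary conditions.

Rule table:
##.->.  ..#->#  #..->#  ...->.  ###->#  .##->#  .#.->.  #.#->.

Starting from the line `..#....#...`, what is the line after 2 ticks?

.#.#..#.#..
#...##...#.

#...##...#.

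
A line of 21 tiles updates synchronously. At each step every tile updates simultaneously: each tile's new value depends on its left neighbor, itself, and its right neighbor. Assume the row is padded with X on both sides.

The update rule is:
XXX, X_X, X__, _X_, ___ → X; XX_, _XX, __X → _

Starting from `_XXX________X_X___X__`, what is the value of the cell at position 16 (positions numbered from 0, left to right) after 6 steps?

_

X_X_XXXXXXX_XXXXX_XX_
_XXX_XXXXX_X_XXX_X__X
X_X_X_XXX_XXX_X_XXX__
_XXXXX_X_X_X_XXX_X_X_
X_XXX_XXXXXXX_X_XXXXX
_X_X_X_XXXXX_XXX_XXXX
position 16 holds _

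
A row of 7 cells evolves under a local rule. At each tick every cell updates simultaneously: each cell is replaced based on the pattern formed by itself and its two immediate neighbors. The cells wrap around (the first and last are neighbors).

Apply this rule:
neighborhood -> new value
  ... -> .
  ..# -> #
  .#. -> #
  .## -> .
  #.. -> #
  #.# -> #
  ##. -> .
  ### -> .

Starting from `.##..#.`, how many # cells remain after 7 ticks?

2

#..####
.##....
#..#...
#####.#
.....#.
....###
#..#...
count of #: 2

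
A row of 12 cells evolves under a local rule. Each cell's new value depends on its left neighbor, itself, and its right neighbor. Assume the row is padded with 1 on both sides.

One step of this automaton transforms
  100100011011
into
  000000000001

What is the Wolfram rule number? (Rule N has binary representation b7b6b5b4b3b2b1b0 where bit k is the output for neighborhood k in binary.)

128

position 11: 111 → 1  (bit 7 = 1)
position 0: 110 → 0  (bit 6 = 0)
position 9: 101 → 0  (bit 5 = 0)
position 1: 100 → 0  (bit 4 = 0)
position 7: 011 → 0  (bit 3 = 0)
position 3: 010 → 0  (bit 2 = 0)
position 2: 001 → 0  (bit 1 = 0)
position 5: 000 → 0  (bit 0 = 0)
bits b7..b0 = 10000000 = 128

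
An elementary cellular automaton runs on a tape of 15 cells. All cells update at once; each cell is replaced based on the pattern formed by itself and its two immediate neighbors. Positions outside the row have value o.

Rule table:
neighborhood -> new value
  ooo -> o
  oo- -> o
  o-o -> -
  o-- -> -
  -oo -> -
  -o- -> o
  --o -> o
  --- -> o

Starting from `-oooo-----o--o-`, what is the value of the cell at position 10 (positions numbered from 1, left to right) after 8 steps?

-

--ooo-ooooo-oo-
-o-oo--oooo--o-
-o--o-o-ooo-oo-
-o-oo-o--oo--o-
-o--o-o-o-o-oo-
-o-oo-o-o-o--o-
-o--o-o-o-o-oo-  (repeats step 5; period 2)
step 8: -o-oo-o-o-o--o-
position 10 holds -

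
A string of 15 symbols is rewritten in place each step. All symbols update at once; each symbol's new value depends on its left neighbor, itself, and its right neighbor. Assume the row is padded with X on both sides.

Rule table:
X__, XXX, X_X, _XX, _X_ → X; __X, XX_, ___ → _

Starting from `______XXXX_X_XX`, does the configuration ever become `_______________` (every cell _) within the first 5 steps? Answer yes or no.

step 1: X_____XXX_XXXXX
step 2: _X____XX_XXXXXX
step 3: XXX___X_XXXXXXX
step 4: XX_X__XXXXXXXXX
step 5: X_XXX_XXXXXXXXX
step 5 is X_XXX_XXXXXXXXX, still not uniform _

no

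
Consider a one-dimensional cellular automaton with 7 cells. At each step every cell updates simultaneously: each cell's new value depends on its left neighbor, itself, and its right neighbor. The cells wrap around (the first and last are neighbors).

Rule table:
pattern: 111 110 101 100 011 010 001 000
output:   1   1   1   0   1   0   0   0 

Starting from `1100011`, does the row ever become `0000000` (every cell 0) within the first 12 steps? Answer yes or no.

no

1100011  (fixed point — unchanged through step 12)
step 12 is 1100011, still not uniform 0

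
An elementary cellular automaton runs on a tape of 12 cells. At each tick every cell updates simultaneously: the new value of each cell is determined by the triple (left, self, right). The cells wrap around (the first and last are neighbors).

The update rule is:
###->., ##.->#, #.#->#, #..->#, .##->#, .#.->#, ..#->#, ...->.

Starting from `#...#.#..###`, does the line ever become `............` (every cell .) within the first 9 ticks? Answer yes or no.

no

##.#######..
####.....###
...##...##..
..####.####.
.##..###..##
######.#####
.....###....
....##.##...
...#######..
tick 9 is ...#######.., still not uniform .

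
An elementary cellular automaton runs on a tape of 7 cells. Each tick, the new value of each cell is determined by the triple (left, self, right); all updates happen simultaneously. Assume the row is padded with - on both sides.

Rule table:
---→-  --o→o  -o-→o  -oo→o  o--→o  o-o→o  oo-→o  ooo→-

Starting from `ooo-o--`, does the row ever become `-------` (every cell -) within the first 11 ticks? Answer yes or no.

tick 1: o-oooo-
tick 2: ooo--oo
tick 3: o-ooooo
tick 4: ooo---o
tick 5: o-oo-oo
tick 6: ooooooo
tick 7: o-----o
tick 8: oo---oo
tick 9: ooo-ooo
tick 10: o-ooo-o
tick 11: ooo-ooo
tick 11 is ooo-ooo, still not uniform -

no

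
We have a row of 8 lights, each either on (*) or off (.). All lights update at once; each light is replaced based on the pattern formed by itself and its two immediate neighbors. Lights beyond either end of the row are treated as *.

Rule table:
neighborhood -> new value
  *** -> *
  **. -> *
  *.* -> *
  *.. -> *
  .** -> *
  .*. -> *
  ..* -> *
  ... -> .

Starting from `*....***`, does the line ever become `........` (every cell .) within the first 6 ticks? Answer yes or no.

no

**..****
********
********  (fixed point — unchanged through tick 6)
tick 6 is ********, still not uniform .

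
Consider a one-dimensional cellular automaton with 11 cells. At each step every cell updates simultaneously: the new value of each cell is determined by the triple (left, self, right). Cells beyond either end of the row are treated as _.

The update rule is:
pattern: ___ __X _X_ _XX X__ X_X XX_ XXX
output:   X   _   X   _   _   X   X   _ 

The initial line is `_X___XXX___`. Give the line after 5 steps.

_X_XX__X__X

step 1: _X_X___X_XX
step 2: _XXX_X_XX_X
step 3: ___XXXX_XXX
step 4: XX____XX__X
step 5: _X_XX__X__X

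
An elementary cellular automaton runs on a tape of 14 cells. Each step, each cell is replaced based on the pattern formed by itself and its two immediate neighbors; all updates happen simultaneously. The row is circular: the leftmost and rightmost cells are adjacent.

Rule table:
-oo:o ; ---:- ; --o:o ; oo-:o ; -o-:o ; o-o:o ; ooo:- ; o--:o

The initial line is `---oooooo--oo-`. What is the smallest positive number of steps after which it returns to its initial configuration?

--oo----oooooo
ooooo--oo----o
----oooooo--oo
o--oo----ooooo
oooooo--oo----
o----oooooo--o
oo--oo----oooo
-oooooo--oo---
oo----oooooo--
ooo--oo----ooo
--oooooo--oo--
-oo----oooooo-
oooo--oo----oo
---oooooo--oo-

14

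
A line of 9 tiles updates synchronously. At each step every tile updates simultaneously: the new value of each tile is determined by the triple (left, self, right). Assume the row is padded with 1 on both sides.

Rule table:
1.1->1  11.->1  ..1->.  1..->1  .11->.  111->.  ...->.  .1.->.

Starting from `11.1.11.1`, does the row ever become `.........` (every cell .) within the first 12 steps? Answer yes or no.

step 1: .11.1.11.
step 2: 1.11.1.11
step 3: 11.11.1..
step 4: .11.11.1.
step 5: 1.11.11.1
step 6: 11.11.11.
step 7: .11.11.11
step 8: 1.11.11..
step 9: 11.11.11.  (repeats step 6; period 3)
step 12: 11.11.11.
step 12 is 11.11.11., still not uniform .

no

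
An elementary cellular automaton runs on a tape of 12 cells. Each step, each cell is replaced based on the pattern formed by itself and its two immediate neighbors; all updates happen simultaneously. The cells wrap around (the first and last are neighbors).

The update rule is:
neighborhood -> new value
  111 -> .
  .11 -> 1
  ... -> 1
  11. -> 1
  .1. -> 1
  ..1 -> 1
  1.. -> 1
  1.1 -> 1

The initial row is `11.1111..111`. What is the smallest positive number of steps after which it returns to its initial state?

step 1: .111..1111..
step 2: 11.1111..111

2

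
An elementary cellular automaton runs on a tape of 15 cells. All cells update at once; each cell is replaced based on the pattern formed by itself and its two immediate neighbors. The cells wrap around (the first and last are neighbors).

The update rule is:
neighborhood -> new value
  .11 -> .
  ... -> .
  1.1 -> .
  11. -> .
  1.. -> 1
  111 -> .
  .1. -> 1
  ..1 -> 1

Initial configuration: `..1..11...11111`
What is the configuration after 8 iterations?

11111..1.1.....
.....111.11...1
1...1......1.11
.1.111....11...
11....1..1..1..
..1..1111111111
11111..........
.....1........1

.....1........1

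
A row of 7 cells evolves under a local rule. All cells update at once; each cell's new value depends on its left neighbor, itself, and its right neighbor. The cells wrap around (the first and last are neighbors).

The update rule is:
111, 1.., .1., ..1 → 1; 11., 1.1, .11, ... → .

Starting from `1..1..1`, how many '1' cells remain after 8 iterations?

5

.11111.
1.111.1
...1...
..111..
.1.1.1.
11.1.11
1..1..1  (repeats iteration 0; period 7)
iteration 8: .11111.
count of 1: 5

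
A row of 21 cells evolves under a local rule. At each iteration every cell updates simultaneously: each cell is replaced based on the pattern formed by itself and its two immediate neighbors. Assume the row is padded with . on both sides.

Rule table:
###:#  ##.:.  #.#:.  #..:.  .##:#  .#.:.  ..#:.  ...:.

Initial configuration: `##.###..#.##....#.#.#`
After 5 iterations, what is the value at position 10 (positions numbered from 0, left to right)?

iteration 1: #..##.....#..........
iteration 2: ...#.................
iteration 3: .....................
iteration 4: .....................  (fixed point — unchanged through iteration 5)
position 10 holds .

.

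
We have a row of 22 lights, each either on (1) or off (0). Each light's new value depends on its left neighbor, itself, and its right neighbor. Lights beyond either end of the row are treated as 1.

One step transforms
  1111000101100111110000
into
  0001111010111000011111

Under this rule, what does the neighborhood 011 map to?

At position 9 the neighborhood is 011; the next row has 0 there.

0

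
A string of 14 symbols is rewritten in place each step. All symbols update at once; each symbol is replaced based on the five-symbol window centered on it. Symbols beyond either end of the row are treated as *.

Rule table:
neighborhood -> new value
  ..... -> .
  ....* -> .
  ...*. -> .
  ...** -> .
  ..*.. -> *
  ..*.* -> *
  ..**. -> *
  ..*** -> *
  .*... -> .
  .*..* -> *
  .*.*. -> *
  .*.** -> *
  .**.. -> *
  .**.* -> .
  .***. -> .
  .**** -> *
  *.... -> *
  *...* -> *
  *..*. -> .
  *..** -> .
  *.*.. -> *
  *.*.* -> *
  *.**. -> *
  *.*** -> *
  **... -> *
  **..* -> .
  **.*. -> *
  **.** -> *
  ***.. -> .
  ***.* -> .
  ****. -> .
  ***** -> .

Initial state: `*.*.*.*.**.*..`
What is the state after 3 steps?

.********.***.
***......**..*
...**....**..*

...**....**..*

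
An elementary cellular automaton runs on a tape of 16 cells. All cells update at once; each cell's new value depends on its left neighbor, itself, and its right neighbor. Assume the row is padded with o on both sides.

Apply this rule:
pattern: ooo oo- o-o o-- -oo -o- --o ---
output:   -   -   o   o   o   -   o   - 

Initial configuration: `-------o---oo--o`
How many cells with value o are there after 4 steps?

9

o-----o-o-oo-ooo
-o---o-o-oo-oo--
o-o-o-o-oo-oo-oo
-o-o-o-oo-oo-oo-
count of o: 9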